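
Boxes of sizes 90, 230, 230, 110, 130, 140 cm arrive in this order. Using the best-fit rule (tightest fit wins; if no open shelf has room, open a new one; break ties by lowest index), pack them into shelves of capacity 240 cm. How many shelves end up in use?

5

  90 → shelf 1 (new)  [load 90/240]
  230 → shelf 2 (new)  [load 230/240]
  230 → shelf 3 (new)  [load 230/240]
  110 → shelf 1  [load 200/240]
  130 → shelf 4 (new)  [load 130/240]
  140 → shelf 5 (new)  [load 140/240]
5 shelves opened.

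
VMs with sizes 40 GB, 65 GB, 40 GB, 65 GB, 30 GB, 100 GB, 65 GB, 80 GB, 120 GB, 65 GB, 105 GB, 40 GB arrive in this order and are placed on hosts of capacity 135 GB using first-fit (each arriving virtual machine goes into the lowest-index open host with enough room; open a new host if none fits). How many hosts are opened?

7

  40 → host 1 (new)  [load 40/135]
  65 → host 1  [load 105/135]
  40 → host 2 (new)  [load 40/135]
  65 → host 2  [load 105/135]
  30 → host 1  [load 135/135]
  100 → host 3 (new)  [load 100/135]
  65 → host 4 (new)  [load 65/135]
  80 → host 5 (new)  [load 80/135]
  120 → host 6 (new)  [load 120/135]
  65 → host 4  [load 130/135]
  105 → host 7 (new)  [load 105/135]
  40 → host 5  [load 120/135]
7 hosts opened.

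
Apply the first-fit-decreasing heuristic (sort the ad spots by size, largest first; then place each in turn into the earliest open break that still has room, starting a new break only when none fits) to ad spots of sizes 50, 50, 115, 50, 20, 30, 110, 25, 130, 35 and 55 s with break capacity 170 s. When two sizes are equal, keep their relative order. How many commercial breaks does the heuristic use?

5

Sorted descending: 130, 115, 110, 55, 50, 50, 50, 35, 30, 25, 20.
  130 → break 1 (new)  [load 130/170]
  115 → break 2 (new)  [load 115/170]
  110 → break 3 (new)  [load 110/170]
  55 → break 2  [load 170/170]
  50 → break 3  [load 160/170]
  50 → break 4 (new)  [load 50/170]
  50 → break 4  [load 100/170]
  35 → break 1  [load 165/170]
  30 → break 4  [load 130/170]
  25 → break 4  [load 155/170]
  20 → break 5 (new)  [load 20/170]
5 commercial breaks opened.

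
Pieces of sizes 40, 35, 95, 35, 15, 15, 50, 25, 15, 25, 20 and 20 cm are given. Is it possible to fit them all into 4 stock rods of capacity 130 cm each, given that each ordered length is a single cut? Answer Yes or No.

A valid assignment using 3 stock rods:
  stock rod 1: 95 + 35 = 130
  stock rod 2: 50 + 40 + 25 + 15 = 130
  stock rod 3: 35 + 25 + 20 + 20 + 15 + 15 = 130
That uses only 3 ≤ 4, so 4 stock rods are enough.

Yes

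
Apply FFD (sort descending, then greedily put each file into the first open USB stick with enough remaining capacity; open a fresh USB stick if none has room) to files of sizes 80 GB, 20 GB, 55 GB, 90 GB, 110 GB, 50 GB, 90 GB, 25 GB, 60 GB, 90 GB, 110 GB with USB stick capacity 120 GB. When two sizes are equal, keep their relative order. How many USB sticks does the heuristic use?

Sorted descending: 110, 110, 90, 90, 90, 80, 60, 55, 50, 25, 20.
  110 → USB stick 1 (new)  [load 110/120]
  110 → USB stick 2 (new)  [load 110/120]
  90 → USB stick 3 (new)  [load 90/120]
  90 → USB stick 4 (new)  [load 90/120]
  90 → USB stick 5 (new)  [load 90/120]
  80 → USB stick 6 (new)  [load 80/120]
  60 → USB stick 7 (new)  [load 60/120]
  55 → USB stick 7  [load 115/120]
  50 → USB stick 8 (new)  [load 50/120]
  25 → USB stick 3  [load 115/120]
  20 → USB stick 4  [load 110/120]
8 USB sticks opened.

8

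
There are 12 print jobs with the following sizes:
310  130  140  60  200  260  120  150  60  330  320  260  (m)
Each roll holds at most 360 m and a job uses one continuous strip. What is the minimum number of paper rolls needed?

8

Total = 330 + 320 + 310 + 260 + 260 + 200 + 150 + 140 + 130 + 120 + 60 + 60 = 2340 m.
Lower bound: ⌈2340/360⌉ = 7 paper rolls.
A packing using 8 paper rolls:
  roll 1: 330 = 330
  roll 2: 320 = 320
  roll 3: 310 = 310
  roll 4: 260 + 60 = 320
  roll 5: 260 + 60 = 320
  roll 6: 200 + 150 = 350
  roll 7: 140 + 130 = 270
  roll 8: 120 = 120
No arrangement into 7 paper rolls stays within capacity, so 8 is optimal.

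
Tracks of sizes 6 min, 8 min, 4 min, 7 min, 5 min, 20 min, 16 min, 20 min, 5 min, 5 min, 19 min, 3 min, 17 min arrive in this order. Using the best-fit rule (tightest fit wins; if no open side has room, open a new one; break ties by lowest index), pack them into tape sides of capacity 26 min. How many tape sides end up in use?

  6 → side 1 (new)  [load 6/26]
  8 → side 1  [load 14/26]
  4 → side 1  [load 18/26]
  7 → side 1  [load 25/26]
  5 → side 2 (new)  [load 5/26]
  20 → side 2  [load 25/26]
  16 → side 3 (new)  [load 16/26]
  20 → side 4 (new)  [load 20/26]
  5 → side 4  [load 25/26]
  5 → side 3  [load 21/26]
  19 → side 5 (new)  [load 19/26]
  3 → side 3  [load 24/26]
  17 → side 6 (new)  [load 17/26]
6 tape sides opened.

6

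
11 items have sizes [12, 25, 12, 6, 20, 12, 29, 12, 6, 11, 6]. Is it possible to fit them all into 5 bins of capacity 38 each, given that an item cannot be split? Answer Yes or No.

Yes

A valid assignment using 5 bins:
  bin 1: 29 + 6 = 35
  bin 2: 25 + 12 = 37
  bin 3: 20 + 12 + 6 = 38
  bin 4: 12 + 12 + 11 = 35
  bin 5: 6 = 6
Every load is within 38, so 5 bins suffice.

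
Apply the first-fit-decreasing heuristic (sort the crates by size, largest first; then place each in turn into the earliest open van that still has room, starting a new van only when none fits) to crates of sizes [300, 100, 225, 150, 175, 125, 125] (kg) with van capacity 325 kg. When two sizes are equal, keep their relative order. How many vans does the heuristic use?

4

Sorted descending: 300, 225, 175, 150, 125, 125, 100.
  300 → van 1 (new)  [load 300/325]
  225 → van 2 (new)  [load 225/325]
  175 → van 3 (new)  [load 175/325]
  150 → van 3  [load 325/325]
  125 → van 4 (new)  [load 125/325]
  125 → van 4  [load 250/325]
  100 → van 2  [load 325/325]
4 vans opened.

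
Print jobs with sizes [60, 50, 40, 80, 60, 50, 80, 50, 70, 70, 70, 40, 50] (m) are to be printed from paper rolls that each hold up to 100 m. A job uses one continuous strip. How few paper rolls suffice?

Total = 80 + 80 + 70 + 70 + 70 + 60 + 60 + 50 + 50 + 50 + 50 + 40 + 40 = 770 m.
Lower bound: ⌈770/100⌉ = 8 paper rolls.
A packing using 9 paper rolls:
  roll 1: 80 = 80
  roll 2: 80 = 80
  roll 3: 70 = 70
  roll 4: 70 = 70
  roll 5: 70 = 70
  roll 6: 60 + 40 = 100
  roll 7: 60 + 40 = 100
  roll 8: 50 + 50 = 100
  roll 9: 50 + 50 = 100
No arrangement into 8 paper rolls stays within capacity, so 9 is optimal.

9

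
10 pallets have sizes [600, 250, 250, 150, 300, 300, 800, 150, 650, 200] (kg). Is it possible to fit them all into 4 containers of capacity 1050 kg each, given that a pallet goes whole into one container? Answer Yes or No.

A valid assignment using 4 containers:
  container 1: 800 + 250 = 1050
  container 2: 650 + 300 = 950
  container 3: 600 + 300 + 150 = 1050
  container 4: 250 + 200 + 150 = 600
Every load is within 1050 kg, so 4 containers suffice.

Yes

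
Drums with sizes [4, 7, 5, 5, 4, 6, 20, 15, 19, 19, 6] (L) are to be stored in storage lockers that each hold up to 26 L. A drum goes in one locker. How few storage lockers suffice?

5

Total = 20 + 19 + 19 + 15 + 7 + 6 + 6 + 5 + 5 + 4 + 4 = 110 L.
Lower bound: ⌈110/26⌉ = 5 storage lockers.
A packing using 5 storage lockers:
  locker 1: 20 + 6 = 26
  locker 2: 19 + 7 = 26
  locker 3: 19 + 6 = 25
  locker 4: 15 + 5 + 5 = 25
  locker 5: 4 + 4 = 8
This matches the lower bound, so 5 is optimal.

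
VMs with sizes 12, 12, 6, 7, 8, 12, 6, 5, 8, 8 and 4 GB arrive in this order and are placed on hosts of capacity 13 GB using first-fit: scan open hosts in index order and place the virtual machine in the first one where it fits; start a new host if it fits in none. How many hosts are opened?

  12 → host 1 (new)  [load 12/13]
  12 → host 2 (new)  [load 12/13]
  6 → host 3 (new)  [load 6/13]
  7 → host 3  [load 13/13]
  8 → host 4 (new)  [load 8/13]
  12 → host 5 (new)  [load 12/13]
  6 → host 6 (new)  [load 6/13]
  5 → host 4  [load 13/13]
  8 → host 7 (new)  [load 8/13]
  8 → host 8 (new)  [load 8/13]
  4 → host 6  [load 10/13]
8 hosts opened.

8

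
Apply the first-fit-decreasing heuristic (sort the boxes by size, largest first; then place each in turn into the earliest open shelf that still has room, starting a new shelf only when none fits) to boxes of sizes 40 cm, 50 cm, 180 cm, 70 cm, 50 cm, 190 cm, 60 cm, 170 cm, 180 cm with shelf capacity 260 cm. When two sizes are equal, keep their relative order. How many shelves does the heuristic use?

4

Sorted descending: 190, 180, 180, 170, 70, 60, 50, 50, 40.
  190 → shelf 1 (new)  [load 190/260]
  180 → shelf 2 (new)  [load 180/260]
  180 → shelf 3 (new)  [load 180/260]
  170 → shelf 4 (new)  [load 170/260]
  70 → shelf 1  [load 260/260]
  60 → shelf 2  [load 240/260]
  50 → shelf 3  [load 230/260]
  50 → shelf 4  [load 220/260]
  40 → shelf 4  [load 260/260]
4 shelves opened.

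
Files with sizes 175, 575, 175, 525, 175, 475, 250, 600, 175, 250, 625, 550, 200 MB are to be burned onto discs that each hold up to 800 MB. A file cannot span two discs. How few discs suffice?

Total = 625 + 600 + 575 + 550 + 525 + 475 + 250 + 250 + 200 + 175 + 175 + 175 + 175 = 4750 MB.
Lower bound: ⌈4750/800⌉ = 6 discs.
A packing using 7 discs:
  disc 1: 625 + 175 = 800
  disc 2: 600 + 200 = 800
  disc 3: 575 + 175 = 750
  disc 4: 550 + 250 = 800
  disc 5: 525 + 250 = 775
  disc 6: 475 + 175 = 650
  disc 7: 175 = 175
No arrangement into 6 discs stays within capacity, so 7 is optimal.

7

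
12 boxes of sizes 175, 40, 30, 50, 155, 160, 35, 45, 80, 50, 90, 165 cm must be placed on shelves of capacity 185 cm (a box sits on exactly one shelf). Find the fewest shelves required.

7

Total = 175 + 165 + 160 + 155 + 90 + 80 + 50 + 50 + 45 + 40 + 35 + 30 = 1075 cm.
Lower bound: ⌈1075/185⌉ = 6 shelves.
A packing using 7 shelves:
  shelf 1: 175 = 175
  shelf 2: 165 = 165
  shelf 3: 160 = 160
  shelf 4: 155 + 30 = 185
  shelf 5: 90 + 80 = 170
  shelf 6: 50 + 50 + 45 + 40 = 185
  shelf 7: 35 = 35
No arrangement into 6 shelves stays within capacity, so 7 is optimal.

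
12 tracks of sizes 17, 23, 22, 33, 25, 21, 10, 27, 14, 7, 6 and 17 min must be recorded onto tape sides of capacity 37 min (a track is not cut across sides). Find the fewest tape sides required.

7

Total = 33 + 27 + 25 + 23 + 22 + 21 + 17 + 17 + 14 + 10 + 7 + 6 = 222 min.
Lower bound: ⌈222/37⌉ = 6 tape sides.
A packing using 7 tape sides:
  side 1: 33 = 33
  side 2: 27 + 10 = 37
  side 3: 25 + 7 = 32
  side 4: 23 + 14 = 37
  side 5: 22 + 6 = 28
  side 6: 21 = 21
  side 7: 17 + 17 = 34
No arrangement into 6 tape sides stays within capacity, so 7 is optimal.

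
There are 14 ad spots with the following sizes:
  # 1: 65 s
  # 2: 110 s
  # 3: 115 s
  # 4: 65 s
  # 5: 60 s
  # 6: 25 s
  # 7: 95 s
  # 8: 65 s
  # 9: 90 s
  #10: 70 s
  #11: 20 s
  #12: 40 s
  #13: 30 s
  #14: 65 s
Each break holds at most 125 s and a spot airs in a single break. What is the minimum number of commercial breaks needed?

Total = 115 + 110 + 95 + 90 + 70 + 65 + 65 + 65 + 65 + 60 + 40 + 30 + 25 + 20 = 915 s.
Lower bound: ⌈915/125⌉ = 8 commercial breaks.
Also, 9 ad spots each exceed 125/2 s, and no two of those can share a break, so at least 9 commercial breaks are needed.
A packing using 9 commercial breaks:
  break 1: 115 = 115
  break 2: 110 = 110
  break 3: 95 + 30 = 125
  break 4: 90 + 25 = 115
  break 5: 70 + 40 = 110
  break 6: 65 + 60 = 125
  break 7: 65 + 20 = 85
  break 8: 65 = 65
  break 9: 65 = 65
This matches the lower bound, so 9 is optimal.

9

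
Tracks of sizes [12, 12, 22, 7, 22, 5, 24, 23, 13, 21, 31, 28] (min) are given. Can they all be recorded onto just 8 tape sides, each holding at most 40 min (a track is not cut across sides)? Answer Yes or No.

Yes

A valid assignment using 7 tape sides:
  side 1: 31 + 7 = 38
  side 2: 28 + 12 = 40
  side 3: 24 + 13 = 37
  side 4: 23 + 12 + 5 = 40
  side 5: 22 = 22
  side 6: 22 = 22
  side 7: 21 = 21
That uses only 7 ≤ 8, so 8 tape sides are enough.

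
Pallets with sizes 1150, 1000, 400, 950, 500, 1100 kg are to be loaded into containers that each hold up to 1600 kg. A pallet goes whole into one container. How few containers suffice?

Total = 1150 + 1100 + 1000 + 950 + 500 + 400 = 5100 kg.
Lower bound: ⌈5100/1600⌉ = 4 containers.
A packing using 4 containers:
  container 1: 1150 + 400 = 1550
  container 2: 1100 + 500 = 1600
  container 3: 1000 = 1000
  container 4: 950 = 950
This matches the lower bound, so 4 is optimal.

4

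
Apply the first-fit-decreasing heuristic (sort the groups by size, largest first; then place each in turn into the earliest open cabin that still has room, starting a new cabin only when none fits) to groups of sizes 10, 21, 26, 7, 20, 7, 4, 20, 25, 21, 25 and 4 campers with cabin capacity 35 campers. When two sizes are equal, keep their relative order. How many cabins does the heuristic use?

7

Sorted descending: 26, 25, 25, 21, 21, 20, 20, 10, 7, 7, 4, 4.
  26 → cabin 1 (new)  [load 26/35]
  25 → cabin 2 (new)  [load 25/35]
  25 → cabin 3 (new)  [load 25/35]
  21 → cabin 4 (new)  [load 21/35]
  21 → cabin 5 (new)  [load 21/35]
  20 → cabin 6 (new)  [load 20/35]
  20 → cabin 7 (new)  [load 20/35]
  10 → cabin 2  [load 35/35]
  7 → cabin 1  [load 33/35]
  7 → cabin 3  [load 32/35]
  4 → cabin 4  [load 25/35]
  4 → cabin 4  [load 29/35]
7 cabins opened.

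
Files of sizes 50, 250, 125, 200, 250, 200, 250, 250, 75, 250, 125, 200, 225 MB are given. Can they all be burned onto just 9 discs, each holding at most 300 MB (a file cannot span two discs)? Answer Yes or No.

Total = 2450 MB; ⌈2450/300⌉ = 9.
The bound of 9 does not rule out 9, but exhaustive search shows no assignment into 9 discs of capacity 300 MB exists — the minimum is 10.

No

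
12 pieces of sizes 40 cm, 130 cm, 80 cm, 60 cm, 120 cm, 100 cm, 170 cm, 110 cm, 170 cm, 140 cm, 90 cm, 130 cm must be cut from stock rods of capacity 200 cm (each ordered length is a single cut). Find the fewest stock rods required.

Total = 170 + 170 + 140 + 130 + 130 + 120 + 110 + 100 + 90 + 80 + 60 + 40 = 1340 cm.
Lower bound: ⌈1340/200⌉ = 7 stock rods.
A packing using 8 stock rods:
  stock rod 1: 170 = 170
  stock rod 2: 170 = 170
  stock rod 3: 140 + 60 = 200
  stock rod 4: 130 + 40 = 170
  stock rod 5: 130 = 130
  stock rod 6: 120 + 80 = 200
  stock rod 7: 110 + 90 = 200
  stock rod 8: 100 = 100
No arrangement into 7 stock rods stays within capacity, so 8 is optimal.

8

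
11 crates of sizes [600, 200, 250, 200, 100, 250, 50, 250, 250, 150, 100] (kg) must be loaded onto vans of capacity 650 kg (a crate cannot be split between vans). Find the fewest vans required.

4

Total = 600 + 250 + 250 + 250 + 250 + 200 + 200 + 150 + 100 + 100 + 50 = 2400 kg.
Lower bound: ⌈2400/650⌉ = 4 vans.
A packing using 4 vans:
  van 1: 600 + 50 = 650
  van 2: 250 + 250 + 150 = 650
  van 3: 250 + 250 + 100 = 600
  van 4: 200 + 200 + 100 = 500
This matches the lower bound, so 4 is optimal.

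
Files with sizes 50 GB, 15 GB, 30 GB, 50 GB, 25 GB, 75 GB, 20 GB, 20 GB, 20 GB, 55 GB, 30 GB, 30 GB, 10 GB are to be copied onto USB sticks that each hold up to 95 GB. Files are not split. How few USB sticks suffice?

5

Total = 75 + 55 + 50 + 50 + 30 + 30 + 30 + 25 + 20 + 20 + 20 + 15 + 10 = 430 GB.
Lower bound: ⌈430/95⌉ = 5 USB sticks.
A packing using 5 USB sticks:
  USB stick 1: 75 + 20 = 95
  USB stick 2: 55 + 30 + 10 = 95
  USB stick 3: 50 + 30 + 15 = 95
  USB stick 4: 50 + 30 = 80
  USB stick 5: 25 + 20 + 20 = 65
This matches the lower bound, so 5 is optimal.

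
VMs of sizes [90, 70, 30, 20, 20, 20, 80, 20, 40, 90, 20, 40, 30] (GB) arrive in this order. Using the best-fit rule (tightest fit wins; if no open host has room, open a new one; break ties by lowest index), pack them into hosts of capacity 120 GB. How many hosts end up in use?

5

  90 → host 1 (new)  [load 90/120]
  70 → host 2 (new)  [load 70/120]
  30 → host 1  [load 120/120]
  20 → host 2  [load 90/120]
  20 → host 2  [load 110/120]
  20 → host 3 (new)  [load 20/120]
  80 → host 3  [load 100/120]
  20 → host 3  [load 120/120]
  40 → host 4 (new)  [load 40/120]
  90 → host 5 (new)  [load 90/120]
  20 → host 5  [load 110/120]
  40 → host 4  [load 80/120]
  30 → host 4  [load 110/120]
5 hosts opened.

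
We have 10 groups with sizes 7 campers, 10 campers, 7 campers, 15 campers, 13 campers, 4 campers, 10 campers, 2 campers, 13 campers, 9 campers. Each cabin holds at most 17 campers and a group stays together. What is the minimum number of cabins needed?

Total = 15 + 13 + 13 + 10 + 10 + 9 + 7 + 7 + 4 + 2 = 90 campers.
Lower bound: ⌈90/17⌉ = 6 cabins.
A packing using 6 cabins:
  cabin 1: 15 + 2 = 17
  cabin 2: 13 + 4 = 17
  cabin 3: 13 = 13
  cabin 4: 10 + 7 = 17
  cabin 5: 10 + 7 = 17
  cabin 6: 9 = 9
This matches the lower bound, so 6 is optimal.

6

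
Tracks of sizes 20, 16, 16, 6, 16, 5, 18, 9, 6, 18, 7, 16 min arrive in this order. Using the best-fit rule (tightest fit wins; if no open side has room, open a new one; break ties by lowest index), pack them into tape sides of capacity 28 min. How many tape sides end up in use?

7

  20 → side 1 (new)  [load 20/28]
  16 → side 2 (new)  [load 16/28]
  16 → side 3 (new)  [load 16/28]
  6 → side 1  [load 26/28]
  16 → side 4 (new)  [load 16/28]
  5 → side 2  [load 21/28]
  18 → side 5 (new)  [load 18/28]
  9 → side 5  [load 27/28]
  6 → side 2  [load 27/28]
  18 → side 6 (new)  [load 18/28]
  7 → side 6  [load 25/28]
  16 → side 7 (new)  [load 16/28]
7 tape sides opened.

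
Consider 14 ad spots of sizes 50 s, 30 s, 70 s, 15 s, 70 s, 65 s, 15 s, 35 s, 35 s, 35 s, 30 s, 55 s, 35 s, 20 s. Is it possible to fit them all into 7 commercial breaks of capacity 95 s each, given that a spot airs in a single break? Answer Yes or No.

Yes

A valid assignment using 7 commercial breaks:
  break 1: 70 + 20 = 90
  break 2: 70 + 15 = 85
  break 3: 65 + 30 = 95
  break 4: 55 + 35 = 90
  break 5: 50 + 35 = 85
  break 6: 35 + 35 + 15 = 85
  break 7: 30 = 30
Every load is within 95 s, so 7 commercial breaks suffice.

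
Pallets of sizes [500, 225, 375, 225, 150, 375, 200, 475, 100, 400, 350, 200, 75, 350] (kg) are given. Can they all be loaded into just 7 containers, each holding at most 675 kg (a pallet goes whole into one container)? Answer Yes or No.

A valid assignment using 7 containers:
  container 1: 500 + 150 = 650
  container 2: 475 + 200 = 675
  container 3: 400 + 225 = 625
  container 4: 375 + 225 + 75 = 675
  container 5: 375 + 200 + 100 = 675
  container 6: 350 = 350
  container 7: 350 = 350
Every load is within 675 kg, so 7 containers suffice.

Yes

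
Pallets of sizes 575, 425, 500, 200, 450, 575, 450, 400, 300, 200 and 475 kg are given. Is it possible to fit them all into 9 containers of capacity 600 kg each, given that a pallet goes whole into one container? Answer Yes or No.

Yes

A valid assignment using 9 containers:
  container 1: 575 = 575
  container 2: 575 = 575
  container 3: 500 = 500
  container 4: 475 = 475
  container 5: 450 = 450
  container 6: 450 = 450
  container 7: 425 = 425
  container 8: 400 + 200 = 600
  container 9: 300 + 200 = 500
Every load is within 600 kg, so 9 containers suffice.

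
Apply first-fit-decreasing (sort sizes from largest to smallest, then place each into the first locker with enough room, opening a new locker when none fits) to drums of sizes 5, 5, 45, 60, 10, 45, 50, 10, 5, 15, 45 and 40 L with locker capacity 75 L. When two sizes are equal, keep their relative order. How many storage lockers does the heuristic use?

6

Sorted descending: 60, 50, 45, 45, 45, 40, 15, 10, 10, 5, 5, 5.
  60 → locker 1 (new)  [load 60/75]
  50 → locker 2 (new)  [load 50/75]
  45 → locker 3 (new)  [load 45/75]
  45 → locker 4 (new)  [load 45/75]
  45 → locker 5 (new)  [load 45/75]
  40 → locker 6 (new)  [load 40/75]
  15 → locker 1  [load 75/75]
  10 → locker 2  [load 60/75]
  10 → locker 2  [load 70/75]
  5 → locker 2  [load 75/75]
  5 → locker 3  [load 50/75]
  5 → locker 3  [load 55/75]
6 storage lockers opened.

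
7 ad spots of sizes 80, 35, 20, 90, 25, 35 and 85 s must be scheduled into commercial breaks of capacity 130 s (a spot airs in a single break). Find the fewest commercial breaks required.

3

Total = 90 + 85 + 80 + 35 + 35 + 25 + 20 = 370 s.
Lower bound: ⌈370/130⌉ = 3 commercial breaks.
A packing using 3 commercial breaks:
  break 1: 90 + 35 = 125
  break 2: 85 + 35 = 120
  break 3: 80 + 25 + 20 = 125
This matches the lower bound, so 3 is optimal.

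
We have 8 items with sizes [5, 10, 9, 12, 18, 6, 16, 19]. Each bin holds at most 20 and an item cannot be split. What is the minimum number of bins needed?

6

Total = 19 + 18 + 16 + 12 + 10 + 9 + 6 + 5 = 95.
Lower bound: ⌈95/20⌉ = 5 bins.
A packing using 6 bins:
  bin 1: 19 = 19
  bin 2: 18 = 18
  bin 3: 16 = 16
  bin 4: 12 + 6 = 18
  bin 5: 10 + 9 = 19
  bin 6: 5 = 5
No arrangement into 5 bins stays within capacity, so 6 is optimal.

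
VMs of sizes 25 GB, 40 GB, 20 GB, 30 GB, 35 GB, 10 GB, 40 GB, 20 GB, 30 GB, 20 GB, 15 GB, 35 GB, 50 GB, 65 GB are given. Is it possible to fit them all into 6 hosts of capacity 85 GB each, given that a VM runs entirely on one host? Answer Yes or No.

A valid assignment using 6 hosts:
  host 1: 65 + 20 = 85
  host 2: 50 + 35 = 85
  host 3: 40 + 40 = 80
  host 4: 35 + 30 + 20 = 85
  host 5: 30 + 25 + 20 + 10 = 85
  host 6: 15 = 15
Every load is within 85 GB, so 6 hosts suffice.

Yes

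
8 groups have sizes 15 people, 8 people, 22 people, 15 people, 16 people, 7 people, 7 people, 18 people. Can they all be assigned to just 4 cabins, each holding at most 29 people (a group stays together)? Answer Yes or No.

No

Total = 108 people; ⌈108/29⌉ = 4.
5 groups each exceed half the capacity and cannot share a cabin, forcing at least 5 cabins.
At least 5 cabins are required, but only 4 are allowed.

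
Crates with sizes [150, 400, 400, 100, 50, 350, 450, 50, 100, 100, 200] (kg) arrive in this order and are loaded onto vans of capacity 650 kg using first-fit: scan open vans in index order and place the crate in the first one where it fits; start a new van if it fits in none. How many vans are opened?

4

  150 → van 1 (new)  [load 150/650]
  400 → van 1  [load 550/650]
  400 → van 2 (new)  [load 400/650]
  100 → van 1  [load 650/650]
  50 → van 2  [load 450/650]
  350 → van 3 (new)  [load 350/650]
  450 → van 4 (new)  [load 450/650]
  50 → van 2  [load 500/650]
  100 → van 2  [load 600/650]
  100 → van 3  [load 450/650]
  200 → van 3  [load 650/650]
4 vans opened.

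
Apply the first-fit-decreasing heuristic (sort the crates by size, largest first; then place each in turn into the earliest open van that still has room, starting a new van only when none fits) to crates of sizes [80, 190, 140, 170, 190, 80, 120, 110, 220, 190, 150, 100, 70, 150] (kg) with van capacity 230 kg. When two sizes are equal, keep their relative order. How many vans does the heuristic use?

Sorted descending: 220, 190, 190, 190, 170, 150, 150, 140, 120, 110, 100, 80, 80, 70.
  220 → van 1 (new)  [load 220/230]
  190 → van 2 (new)  [load 190/230]
  190 → van 3 (new)  [load 190/230]
  190 → van 4 (new)  [load 190/230]
  170 → van 5 (new)  [load 170/230]
  150 → van 6 (new)  [load 150/230]
  150 → van 7 (new)  [load 150/230]
  140 → van 8 (new)  [load 140/230]
  120 → van 9 (new)  [load 120/230]
  110 → van 9  [load 230/230]
  100 → van 10 (new)  [load 100/230]
  80 → van 6  [load 230/230]
  80 → van 7  [load 230/230]
  70 → van 8  [load 210/230]
10 vans opened.

10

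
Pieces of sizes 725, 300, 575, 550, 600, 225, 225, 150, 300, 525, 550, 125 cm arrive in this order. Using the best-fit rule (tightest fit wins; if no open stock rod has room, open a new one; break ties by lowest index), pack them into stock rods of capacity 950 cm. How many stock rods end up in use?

  725 → stock rod 1 (new)  [load 725/950]
  300 → stock rod 2 (new)  [load 300/950]
  575 → stock rod 2  [load 875/950]
  550 → stock rod 3 (new)  [load 550/950]
  600 → stock rod 4 (new)  [load 600/950]
  225 → stock rod 1  [load 950/950]
  225 → stock rod 4  [load 825/950]
  150 → stock rod 3  [load 700/950]
  300 → stock rod 5 (new)  [load 300/950]
  525 → stock rod 5  [load 825/950]
  550 → stock rod 6 (new)  [load 550/950]
  125 → stock rod 4  [load 950/950]
6 stock rods opened.

6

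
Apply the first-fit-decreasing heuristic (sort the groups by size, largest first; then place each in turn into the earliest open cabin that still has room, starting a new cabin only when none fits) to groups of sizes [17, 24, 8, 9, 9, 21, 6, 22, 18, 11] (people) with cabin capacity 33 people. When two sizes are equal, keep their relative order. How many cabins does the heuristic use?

Sorted descending: 24, 22, 21, 18, 17, 11, 9, 9, 8, 6.
  24 → cabin 1 (new)  [load 24/33]
  22 → cabin 2 (new)  [load 22/33]
  21 → cabin 3 (new)  [load 21/33]
  18 → cabin 4 (new)  [load 18/33]
  17 → cabin 5 (new)  [load 17/33]
  11 → cabin 2  [load 33/33]
  9 → cabin 1  [load 33/33]
  9 → cabin 3  [load 30/33]
  8 → cabin 4  [load 26/33]
  6 → cabin 4  [load 32/33]
5 cabins opened.

5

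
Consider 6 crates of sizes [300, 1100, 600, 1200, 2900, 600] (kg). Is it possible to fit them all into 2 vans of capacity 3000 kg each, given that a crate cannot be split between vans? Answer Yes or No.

Total = 6700 kg; ⌈6700/3000⌉ = 3.
At least 3 vans are required, but only 2 are allowed.

No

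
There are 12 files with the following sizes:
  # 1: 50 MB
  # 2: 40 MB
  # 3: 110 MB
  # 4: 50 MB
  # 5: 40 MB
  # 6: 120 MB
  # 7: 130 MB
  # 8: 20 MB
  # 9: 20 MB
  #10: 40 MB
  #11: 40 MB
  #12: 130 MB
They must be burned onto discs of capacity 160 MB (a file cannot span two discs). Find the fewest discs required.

6

Total = 130 + 130 + 120 + 110 + 50 + 50 + 40 + 40 + 40 + 40 + 20 + 20 = 790 MB.
Lower bound: ⌈790/160⌉ = 5 discs.
A packing using 6 discs:
  disc 1: 130 + 20 = 150
  disc 2: 130 + 20 = 150
  disc 3: 120 + 40 = 160
  disc 4: 110 + 50 = 160
  disc 5: 50 + 40 + 40 = 130
  disc 6: 40 = 40
No arrangement into 5 discs stays within capacity, so 6 is optimal.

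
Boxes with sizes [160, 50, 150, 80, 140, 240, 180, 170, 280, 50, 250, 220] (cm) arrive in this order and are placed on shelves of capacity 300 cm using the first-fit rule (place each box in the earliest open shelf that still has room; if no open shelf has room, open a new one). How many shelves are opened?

8

  160 → shelf 1 (new)  [load 160/300]
  50 → shelf 1  [load 210/300]
  150 → shelf 2 (new)  [load 150/300]
  80 → shelf 1  [load 290/300]
  140 → shelf 2  [load 290/300]
  240 → shelf 3 (new)  [load 240/300]
  180 → shelf 4 (new)  [load 180/300]
  170 → shelf 5 (new)  [load 170/300]
  280 → shelf 6 (new)  [load 280/300]
  50 → shelf 3  [load 290/300]
  250 → shelf 7 (new)  [load 250/300]
  220 → shelf 8 (new)  [load 220/300]
8 shelves opened.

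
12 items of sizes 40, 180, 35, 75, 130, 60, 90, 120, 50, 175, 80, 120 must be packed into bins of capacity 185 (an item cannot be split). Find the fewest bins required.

Total = 180 + 175 + 130 + 120 + 120 + 90 + 80 + 75 + 60 + 50 + 40 + 35 = 1155.
Lower bound: ⌈1155/185⌉ = 7 bins.
A packing using 7 bins:
  bin 1: 180 = 180
  bin 2: 175 = 175
  bin 3: 130 + 50 = 180
  bin 4: 120 + 60 = 180
  bin 5: 120 + 40 = 160
  bin 6: 90 + 80 = 170
  bin 7: 75 + 35 = 110
This matches the lower bound, so 7 is optimal.

7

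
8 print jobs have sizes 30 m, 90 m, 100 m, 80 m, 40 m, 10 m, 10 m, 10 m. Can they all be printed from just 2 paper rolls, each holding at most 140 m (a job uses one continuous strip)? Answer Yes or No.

Total = 370 m; ⌈370/140⌉ = 3.
At least 3 paper rolls are required, but only 2 are allowed.

No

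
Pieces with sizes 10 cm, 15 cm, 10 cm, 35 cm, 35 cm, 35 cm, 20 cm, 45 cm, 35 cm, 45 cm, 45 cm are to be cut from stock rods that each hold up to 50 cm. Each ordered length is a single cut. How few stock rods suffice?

8

Total = 45 + 45 + 45 + 35 + 35 + 35 + 35 + 20 + 15 + 10 + 10 = 330 cm.
Lower bound: ⌈330/50⌉ = 7 stock rods.
A packing using 8 stock rods:
  stock rod 1: 45 = 45
  stock rod 2: 45 = 45
  stock rod 3: 45 = 45
  stock rod 4: 35 + 15 = 50
  stock rod 5: 35 + 10 = 45
  stock rod 6: 35 + 10 = 45
  stock rod 7: 35 = 35
  stock rod 8: 20 = 20
No arrangement into 7 stock rods stays within capacity, so 8 is optimal.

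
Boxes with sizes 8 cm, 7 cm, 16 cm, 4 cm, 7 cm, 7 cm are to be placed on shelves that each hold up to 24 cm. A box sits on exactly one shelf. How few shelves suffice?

3

Total = 16 + 8 + 7 + 7 + 7 + 4 = 49 cm.
Lower bound: ⌈49/24⌉ = 3 shelves.
A packing using 3 shelves:
  shelf 1: 16 + 8 = 24
  shelf 2: 7 + 7 + 7 = 21
  shelf 3: 4 = 4
This matches the lower bound, so 3 is optimal.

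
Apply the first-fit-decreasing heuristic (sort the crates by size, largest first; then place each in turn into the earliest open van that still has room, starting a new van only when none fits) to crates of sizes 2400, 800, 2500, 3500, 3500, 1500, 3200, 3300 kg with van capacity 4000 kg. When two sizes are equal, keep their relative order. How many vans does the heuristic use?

Sorted descending: 3500, 3500, 3300, 3200, 2500, 2400, 1500, 800.
  3500 → van 1 (new)  [load 3500/4000]
  3500 → van 2 (new)  [load 3500/4000]
  3300 → van 3 (new)  [load 3300/4000]
  3200 → van 4 (new)  [load 3200/4000]
  2500 → van 5 (new)  [load 2500/4000]
  2400 → van 6 (new)  [load 2400/4000]
  1500 → van 5  [load 4000/4000]
  800 → van 4  [load 4000/4000]
6 vans opened.

6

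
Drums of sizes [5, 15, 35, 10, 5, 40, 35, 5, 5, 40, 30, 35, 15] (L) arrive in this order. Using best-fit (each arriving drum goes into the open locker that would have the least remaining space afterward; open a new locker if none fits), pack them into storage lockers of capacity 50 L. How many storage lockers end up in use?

6

  5 → locker 1 (new)  [load 5/50]
  15 → locker 1  [load 20/50]
  35 → locker 2 (new)  [load 35/50]
  10 → locker 2  [load 45/50]
  5 → locker 2  [load 50/50]
  40 → locker 3 (new)  [load 40/50]
  35 → locker 4 (new)  [load 35/50]
  5 → locker 3  [load 45/50]
  5 → locker 3  [load 50/50]
  40 → locker 5 (new)  [load 40/50]
  30 → locker 1  [load 50/50]
  35 → locker 6 (new)  [load 35/50]
  15 → locker 4  [load 50/50]
6 storage lockers opened.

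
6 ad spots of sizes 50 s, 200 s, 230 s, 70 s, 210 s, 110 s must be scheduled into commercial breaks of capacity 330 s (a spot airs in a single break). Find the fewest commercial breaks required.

Total = 230 + 210 + 200 + 110 + 70 + 50 = 870 s.
Lower bound: ⌈870/330⌉ = 3 commercial breaks.
A packing using 3 commercial breaks:
  break 1: 230 + 70 = 300
  break 2: 210 + 110 = 320
  break 3: 200 + 50 = 250
This matches the lower bound, so 3 is optimal.

3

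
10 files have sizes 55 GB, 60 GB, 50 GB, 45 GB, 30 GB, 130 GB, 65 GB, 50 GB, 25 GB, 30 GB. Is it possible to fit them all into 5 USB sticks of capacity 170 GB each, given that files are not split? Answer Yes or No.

A valid assignment using 4 USB sticks:
  USB stick 1: 130 + 30 = 160
  USB stick 2: 65 + 60 + 45 = 170
  USB stick 3: 55 + 50 + 50 = 155
  USB stick 4: 30 + 25 = 55
That uses only 4 ≤ 5, so 5 USB sticks are enough.

Yes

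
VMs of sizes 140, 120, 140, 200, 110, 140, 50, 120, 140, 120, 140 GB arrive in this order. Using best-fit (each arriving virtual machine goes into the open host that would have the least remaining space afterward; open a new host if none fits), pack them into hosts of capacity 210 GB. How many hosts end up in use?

10

  140 → host 1 (new)  [load 140/210]
  120 → host 2 (new)  [load 120/210]
  140 → host 3 (new)  [load 140/210]
  200 → host 4 (new)  [load 200/210]
  110 → host 5 (new)  [load 110/210]
  140 → host 6 (new)  [load 140/210]
  50 → host 1  [load 190/210]
  120 → host 7 (new)  [load 120/210]
  140 → host 8 (new)  [load 140/210]
  120 → host 9 (new)  [load 120/210]
  140 → host 10 (new)  [load 140/210]
10 hosts opened.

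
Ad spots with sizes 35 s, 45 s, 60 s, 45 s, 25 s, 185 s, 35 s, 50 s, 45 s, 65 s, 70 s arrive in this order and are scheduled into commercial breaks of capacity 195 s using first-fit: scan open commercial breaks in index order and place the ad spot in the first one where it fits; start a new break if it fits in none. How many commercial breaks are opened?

4

  35 → break 1 (new)  [load 35/195]
  45 → break 1  [load 80/195]
  60 → break 1  [load 140/195]
  45 → break 1  [load 185/195]
  25 → break 2 (new)  [load 25/195]
  185 → break 3 (new)  [load 185/195]
  35 → break 2  [load 60/195]
  50 → break 2  [load 110/195]
  45 → break 2  [load 155/195]
  65 → break 4 (new)  [load 65/195]
  70 → break 4  [load 135/195]
4 commercial breaks opened.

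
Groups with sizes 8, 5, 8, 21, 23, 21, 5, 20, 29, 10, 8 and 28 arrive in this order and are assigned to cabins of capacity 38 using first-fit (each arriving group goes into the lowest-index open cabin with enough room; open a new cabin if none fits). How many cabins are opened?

  8 → cabin 1 (new)  [load 8/38]
  5 → cabin 1  [load 13/38]
  8 → cabin 1  [load 21/38]
  21 → cabin 2 (new)  [load 21/38]
  23 → cabin 3 (new)  [load 23/38]
  21 → cabin 4 (new)  [load 21/38]
  5 → cabin 1  [load 26/38]
  20 → cabin 5 (new)  [load 20/38]
  29 → cabin 6 (new)  [load 29/38]
  10 → cabin 1  [load 36/38]
  8 → cabin 2  [load 29/38]
  28 → cabin 7 (new)  [load 28/38]
7 cabins opened.

7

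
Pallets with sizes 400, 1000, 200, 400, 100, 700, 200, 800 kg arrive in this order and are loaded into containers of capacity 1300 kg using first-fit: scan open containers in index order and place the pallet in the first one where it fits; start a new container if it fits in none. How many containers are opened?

  400 → container 1 (new)  [load 400/1300]
  1000 → container 2 (new)  [load 1000/1300]
  200 → container 1  [load 600/1300]
  400 → container 1  [load 1000/1300]
  100 → container 1  [load 1100/1300]
  700 → container 3 (new)  [load 700/1300]
  200 → container 1  [load 1300/1300]
  800 → container 4 (new)  [load 800/1300]
4 containers opened.

4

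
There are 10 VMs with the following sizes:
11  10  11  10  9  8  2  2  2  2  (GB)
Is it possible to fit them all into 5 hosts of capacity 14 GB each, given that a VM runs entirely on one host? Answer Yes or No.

Total = 67 GB; ⌈67/14⌉ = 5.
6 VMs each exceed half the capacity and cannot share a host, forcing at least 6 hosts.
At least 6 hosts are required, but only 5 are allowed.

No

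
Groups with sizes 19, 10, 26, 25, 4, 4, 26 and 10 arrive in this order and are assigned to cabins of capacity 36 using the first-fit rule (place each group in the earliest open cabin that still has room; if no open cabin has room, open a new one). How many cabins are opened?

  19 → cabin 1 (new)  [load 19/36]
  10 → cabin 1  [load 29/36]
  26 → cabin 2 (new)  [load 26/36]
  25 → cabin 3 (new)  [load 25/36]
  4 → cabin 1  [load 33/36]
  4 → cabin 2  [load 30/36]
  26 → cabin 4 (new)  [load 26/36]
  10 → cabin 3  [load 35/36]
4 cabins opened.

4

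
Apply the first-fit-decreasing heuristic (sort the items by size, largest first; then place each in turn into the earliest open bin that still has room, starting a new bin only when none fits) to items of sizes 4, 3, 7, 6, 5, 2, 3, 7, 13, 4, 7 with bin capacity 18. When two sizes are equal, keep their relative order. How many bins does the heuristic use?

4

Sorted descending: 13, 7, 7, 7, 6, 5, 4, 4, 3, 3, 2.
  13 → bin 1 (new)  [load 13/18]
  7 → bin 2 (new)  [load 7/18]
  7 → bin 2  [load 14/18]
  7 → bin 3 (new)  [load 7/18]
  6 → bin 3  [load 13/18]
  5 → bin 1  [load 18/18]
  4 → bin 2  [load 18/18]
  4 → bin 3  [load 17/18]
  3 → bin 4 (new)  [load 3/18]
  3 → bin 4  [load 6/18]
  2 → bin 4  [load 8/18]
4 bins opened.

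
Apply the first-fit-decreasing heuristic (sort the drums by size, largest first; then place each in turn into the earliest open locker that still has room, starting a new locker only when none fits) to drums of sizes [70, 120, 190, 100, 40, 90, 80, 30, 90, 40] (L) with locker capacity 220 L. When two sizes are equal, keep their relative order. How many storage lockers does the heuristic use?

Sorted descending: 190, 120, 100, 90, 90, 80, 70, 40, 40, 30.
  190 → locker 1 (new)  [load 190/220]
  120 → locker 2 (new)  [load 120/220]
  100 → locker 2  [load 220/220]
  90 → locker 3 (new)  [load 90/220]
  90 → locker 3  [load 180/220]
  80 → locker 4 (new)  [load 80/220]
  70 → locker 4  [load 150/220]
  40 → locker 3  [load 220/220]
  40 → locker 4  [load 190/220]
  30 → locker 1  [load 220/220]
4 storage lockers opened.

4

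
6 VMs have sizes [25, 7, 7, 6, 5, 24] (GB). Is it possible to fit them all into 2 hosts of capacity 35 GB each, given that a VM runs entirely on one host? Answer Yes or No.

Total = 74 GB; ⌈74/35⌉ = 3.
At least 3 hosts are required, but only 2 are allowed.

No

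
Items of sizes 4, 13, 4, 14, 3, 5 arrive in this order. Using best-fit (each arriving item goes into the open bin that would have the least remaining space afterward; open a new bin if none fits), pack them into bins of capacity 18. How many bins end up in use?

3

  4 → bin 1 (new)  [load 4/18]
  13 → bin 1  [load 17/18]
  4 → bin 2 (new)  [load 4/18]
  14 → bin 2  [load 18/18]
  3 → bin 3 (new)  [load 3/18]
  5 → bin 3  [load 8/18]
3 bins opened.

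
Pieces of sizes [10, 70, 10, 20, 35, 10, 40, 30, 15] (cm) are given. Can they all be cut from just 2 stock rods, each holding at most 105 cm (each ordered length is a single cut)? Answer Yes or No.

Total = 240 cm; ⌈240/105⌉ = 3.
At least 3 stock rods are required, but only 2 are allowed.

No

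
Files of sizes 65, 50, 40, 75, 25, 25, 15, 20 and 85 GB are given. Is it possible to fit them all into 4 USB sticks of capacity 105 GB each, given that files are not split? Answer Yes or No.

A valid assignment using 4 USB sticks:
  USB stick 1: 85 + 20 = 105
  USB stick 2: 75 + 25 = 100
  USB stick 3: 65 + 40 = 105
  USB stick 4: 50 + 25 + 15 = 90
Every load is within 105 GB, so 4 USB sticks suffice.

Yes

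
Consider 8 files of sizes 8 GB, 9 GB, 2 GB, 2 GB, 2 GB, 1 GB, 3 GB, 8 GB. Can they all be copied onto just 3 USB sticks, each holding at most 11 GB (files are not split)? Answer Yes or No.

Total = 35 GB; ⌈35/11⌉ = 4.
At least 4 USB sticks are required, but only 3 are allowed.

No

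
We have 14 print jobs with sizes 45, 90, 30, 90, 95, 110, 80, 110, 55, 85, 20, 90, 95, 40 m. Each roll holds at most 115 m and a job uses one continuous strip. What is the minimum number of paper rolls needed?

Total = 110 + 110 + 95 + 95 + 90 + 90 + 90 + 85 + 80 + 55 + 45 + 40 + 30 + 20 = 1035 m.
Lower bound: ⌈1035/115⌉ = 9 paper rolls.
A packing using 11 paper rolls:
  roll 1: 110 = 110
  roll 2: 110 = 110
  roll 3: 95 + 20 = 115
  roll 4: 95 = 95
  roll 5: 90 = 90
  roll 6: 90 = 90
  roll 7: 90 = 90
  roll 8: 85 + 30 = 115
  roll 9: 80 = 80
  roll 10: 55 + 45 = 100
  roll 11: 40 = 40
No arrangement into 10 paper rolls stays within capacity, so 11 is optimal.

11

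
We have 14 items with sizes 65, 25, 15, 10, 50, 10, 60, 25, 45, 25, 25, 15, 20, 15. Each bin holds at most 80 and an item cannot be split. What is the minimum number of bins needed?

6

Total = 65 + 60 + 50 + 45 + 25 + 25 + 25 + 25 + 20 + 15 + 15 + 15 + 10 + 10 = 405.
Lower bound: ⌈405/80⌉ = 6 bins.
A packing using 6 bins:
  bin 1: 65 + 15 = 80
  bin 2: 60 + 20 = 80
  bin 3: 50 + 25 = 75
  bin 4: 45 + 25 + 10 = 80
  bin 5: 25 + 25 + 15 + 15 = 80
  bin 6: 10 = 10
This matches the lower bound, so 6 is optimal.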